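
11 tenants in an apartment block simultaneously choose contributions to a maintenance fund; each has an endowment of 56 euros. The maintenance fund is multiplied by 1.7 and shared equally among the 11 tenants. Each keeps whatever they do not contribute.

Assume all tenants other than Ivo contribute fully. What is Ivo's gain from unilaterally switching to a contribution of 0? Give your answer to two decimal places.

Switching from a contribution of 56 to 0 lets Ivo keep an extra 56 euros, but lowers the maintenance fund by 56, which costs Ivo their own share of that drop: 1.7/11 × 56 = 8.65.
Net gain = 56 − 8.65 = 47.35. The private return per contributed unit (0.1545) is below 1, so free-riding is indeed the best response regardless of what the others do.

47.35 euros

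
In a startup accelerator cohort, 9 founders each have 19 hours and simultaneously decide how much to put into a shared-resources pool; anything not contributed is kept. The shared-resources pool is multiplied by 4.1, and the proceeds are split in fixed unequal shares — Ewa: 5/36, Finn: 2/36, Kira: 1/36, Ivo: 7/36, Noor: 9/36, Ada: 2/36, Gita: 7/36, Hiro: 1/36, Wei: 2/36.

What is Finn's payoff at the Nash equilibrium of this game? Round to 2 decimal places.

Player j's private return per contributed unit is 4.1 × (j's share). Contributing is weakly dominant for j when that share is at least 1/4.1 = 0.2439, and contributing 0 is dominant otherwise.
Only Noor (9/36) clears that bar, contributing 19; the remaining 8 contribute 0. Total contributed: 19.
Finn keeps 19 and receives 4.1 × 19 × 2/36 = 4.33 from the shared-resources pool, for a payoff of 23.33.

23.33 hours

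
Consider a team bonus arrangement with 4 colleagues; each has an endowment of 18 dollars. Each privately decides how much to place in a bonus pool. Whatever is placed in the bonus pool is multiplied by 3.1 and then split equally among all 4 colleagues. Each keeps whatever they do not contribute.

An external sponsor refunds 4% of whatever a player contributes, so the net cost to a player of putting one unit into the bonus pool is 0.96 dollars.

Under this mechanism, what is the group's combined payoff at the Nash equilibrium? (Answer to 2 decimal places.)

With the mechanism, a contributed unit returns (3.1/4) / 0.96 = 0.8073 per unit of net cost — still below 1 — so contributing 0 remains dominant for every player.
At the Nash equilibrium no one contributes; group total payoff = 4 × 18 = 72.

72.00 dollars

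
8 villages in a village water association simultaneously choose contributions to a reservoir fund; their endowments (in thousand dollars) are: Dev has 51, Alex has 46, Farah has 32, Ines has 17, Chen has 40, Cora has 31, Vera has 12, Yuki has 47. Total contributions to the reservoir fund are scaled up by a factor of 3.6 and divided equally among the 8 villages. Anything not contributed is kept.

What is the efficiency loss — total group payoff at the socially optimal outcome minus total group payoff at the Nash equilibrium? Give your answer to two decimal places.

The private return per contributed unit is 3.6/8 = 0.4500 < 1 for every player regardless of endowment, so the Nash equilibrium is zero contribution and the group total is Σ E_j = 51 + 46 + 32 + 17 + 40 + 31 + 12 + 47 = 276.
Each contributed unit returns 3.600 to the group, so the social optimum is full contribution by everyone: group total = 3.600 × 276 = 993.60.
Efficiency loss = (3.600 − 1) × 276 = 717.60.

717.60 thousand dollars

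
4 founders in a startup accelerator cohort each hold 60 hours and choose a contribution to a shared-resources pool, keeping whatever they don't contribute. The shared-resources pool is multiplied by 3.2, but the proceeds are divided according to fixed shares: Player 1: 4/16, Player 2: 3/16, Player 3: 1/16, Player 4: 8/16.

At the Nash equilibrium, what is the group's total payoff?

372.00 hours

Player j's private return per contributed unit is 3.2 × (j's share). Contributing is weakly dominant for j when that share is at least 1/3.2 = 0.3125, and contributing 0 is dominant otherwise.
The only share above 0.3125 is Player 4's 8/16, contributing 60; the remaining 3 contribute 0. Total contributed: 60.
The shared-resources pool pays out 3.2 × 60 = 192.00 in total (split across the unequal shares, but the aggregate is all that matters for the group sum).
The 3 free-riders keep 60 each, adding 180. Group total = 180 + 192.00 = 372.00.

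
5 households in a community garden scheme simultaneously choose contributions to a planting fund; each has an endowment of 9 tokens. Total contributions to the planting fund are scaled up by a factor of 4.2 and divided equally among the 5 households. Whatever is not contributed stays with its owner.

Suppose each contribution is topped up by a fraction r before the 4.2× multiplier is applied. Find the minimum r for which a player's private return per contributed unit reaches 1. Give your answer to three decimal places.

With matching at rate r, one contributed unit becomes (1 + r) in the planting fund and returns 4.2 × (1 + r) / 5 to the contributor.
Setting this equal to 1: 1 + r = 5/4.2 = 1.1905.
So the minimum matching rate is r = 1.1905 − 1 = 0.190.

0.190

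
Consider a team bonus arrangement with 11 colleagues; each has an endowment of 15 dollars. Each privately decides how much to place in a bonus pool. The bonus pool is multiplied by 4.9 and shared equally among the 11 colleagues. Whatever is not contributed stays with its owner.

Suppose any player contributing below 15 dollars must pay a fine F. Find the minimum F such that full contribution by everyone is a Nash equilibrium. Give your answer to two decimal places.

Given the others contribute fully, the best deviation is to contribute 0 (any partial contribution still incurs the fine and gives up units whose private return 0.4455 is below 1).
Deviating from 15 to 0 saves 15 dollars but forfeits the deviator's share of the drop in the bonus pool: 4.9/11 × 15 = 6.68.
So the deviation gain is 15 − 6.68 = 8.32, and the fine must be at least 8.32 dollars to wipe it out.

8.32 dollars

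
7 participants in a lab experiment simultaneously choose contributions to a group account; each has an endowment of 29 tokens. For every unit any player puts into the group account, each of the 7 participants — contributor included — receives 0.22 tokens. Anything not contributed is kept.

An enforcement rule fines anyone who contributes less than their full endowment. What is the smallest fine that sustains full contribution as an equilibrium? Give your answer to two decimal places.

Given the others contribute fully, the best deviation is to contribute 0 (any partial contribution still incurs the fine and gives up units whose private return 0.22 is below 1).
Deviating from 29 to 0 saves 29 tokens but forfeits the deviator's share of the drop in the group account: 0.22 × 29 = 6.38.
So the deviation gain is 29 − 6.38 = 22.62, and the fine must be at least 22.62 tokens to wipe it out.

22.62 tokens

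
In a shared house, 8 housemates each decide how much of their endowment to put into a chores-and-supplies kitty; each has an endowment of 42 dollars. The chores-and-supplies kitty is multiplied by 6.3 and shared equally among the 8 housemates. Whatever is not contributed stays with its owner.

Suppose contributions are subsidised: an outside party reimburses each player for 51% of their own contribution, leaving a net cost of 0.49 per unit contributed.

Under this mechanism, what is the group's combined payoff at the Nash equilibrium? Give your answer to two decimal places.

2288.16 dollars

Under the mechanism each unit contributed yields (6.3/8) / 0.49 = 1.6071 back to its contributor per unit of net cost, which exceeds 1, making full contribution the dominant choice for everyone.
At the Nash equilibrium everyone contributes 42. Group total payoff = 8 × (42 × 0.51 + 6.3 × 42) = 2288.16.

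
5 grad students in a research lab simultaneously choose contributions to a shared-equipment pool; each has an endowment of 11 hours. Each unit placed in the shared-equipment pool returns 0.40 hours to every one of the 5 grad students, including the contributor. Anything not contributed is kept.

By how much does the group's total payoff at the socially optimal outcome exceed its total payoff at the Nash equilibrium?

55.00 hours

The private return per contributed unit is 0.40 < 1, so contributing 0 is dominant for every player. At the Nash equilibrium everyone keeps their 11, and the group total is 5 × 11 = 55.
Each contributed unit returns 2.000 to the group as a whole (0.40 to each of 5 players), which exceeds 1, so the social optimum is full contribution: group total = 2.000 × 55 = 110.00.
Efficiency loss = 110.00 − 55 = 55.00.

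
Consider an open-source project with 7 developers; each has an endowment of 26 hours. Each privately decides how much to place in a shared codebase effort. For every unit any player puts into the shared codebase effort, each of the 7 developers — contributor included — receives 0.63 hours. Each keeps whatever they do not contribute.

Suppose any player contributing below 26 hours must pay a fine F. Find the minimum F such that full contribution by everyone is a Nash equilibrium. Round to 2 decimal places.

9.62 hours

Given the others contribute fully, the best deviation is to contribute 0 (any partial contribution still incurs the fine and gives up units whose private return 0.63 is below 1).
Deviating from 26 to 0 saves 26 hours but forfeits the deviator's share of the drop in the shared codebase effort: 0.63 × 26 = 16.38.
So the deviation gain is 26 − 16.38 = 9.62, and the fine must be at least 9.62 hours to wipe it out.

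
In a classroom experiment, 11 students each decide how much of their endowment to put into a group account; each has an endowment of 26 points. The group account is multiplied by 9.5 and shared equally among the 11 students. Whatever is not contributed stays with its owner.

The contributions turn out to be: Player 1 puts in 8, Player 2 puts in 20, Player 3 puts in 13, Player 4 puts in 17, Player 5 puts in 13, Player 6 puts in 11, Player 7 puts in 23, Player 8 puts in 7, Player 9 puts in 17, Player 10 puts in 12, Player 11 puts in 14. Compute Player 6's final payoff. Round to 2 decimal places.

148.86 points

Total contributed: 8 + 20 + 13 + 17 + 13 + 11 + 23 + 7 + 17 + 12 + 14 = 155.
Each receives 9.5 × 155 / 11 = 133.86 from the group account.
Player 6 keeps 26 − 11 = 15, so Player 6's payoff is 15 + 133.86 = 148.86.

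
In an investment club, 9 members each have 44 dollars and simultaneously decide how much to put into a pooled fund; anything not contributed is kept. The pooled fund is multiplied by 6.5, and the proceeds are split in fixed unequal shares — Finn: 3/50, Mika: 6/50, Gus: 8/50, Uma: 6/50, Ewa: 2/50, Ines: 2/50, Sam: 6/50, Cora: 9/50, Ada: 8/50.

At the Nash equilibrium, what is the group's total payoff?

1122.00 dollars

Each unit j contributes comes back to j as 6.5 × (j's share), so j prefers to contribute only if that share exceeds 1/6.5 = 0.1538; otherwise keeping the unit dominates.
The shares above 0.1538 belong to Gus, Cora and Ada, contributing 44 each; the remaining 6 contribute 0. Total contributed: 132.
The pooled fund pays out 6.5 × 132 = 858.00 in total (split across the unequal shares, but the aggregate is all that matters for the group sum).
The 6 free-riders keep 44 each, adding 264. Group total = 264 + 858.00 = 1122.00.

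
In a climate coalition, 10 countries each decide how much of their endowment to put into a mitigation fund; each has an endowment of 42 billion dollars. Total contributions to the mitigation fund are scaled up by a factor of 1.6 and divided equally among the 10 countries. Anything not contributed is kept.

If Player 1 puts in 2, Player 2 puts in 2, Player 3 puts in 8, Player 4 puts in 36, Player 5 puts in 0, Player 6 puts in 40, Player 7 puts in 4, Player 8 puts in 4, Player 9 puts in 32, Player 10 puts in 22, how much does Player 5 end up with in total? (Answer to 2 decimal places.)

Total contributed: 2 + 2 + 8 + 36 + 0 + 40 + 4 + 4 + 32 + 22 = 150.
Each receives 1.6 × 150 / 10 = 24.00 from the mitigation fund.
Player 5 keeps 42 − 0 = 42, so Player 5's payoff is 42 + 24.00 = 66.00.

66.00 billion dollars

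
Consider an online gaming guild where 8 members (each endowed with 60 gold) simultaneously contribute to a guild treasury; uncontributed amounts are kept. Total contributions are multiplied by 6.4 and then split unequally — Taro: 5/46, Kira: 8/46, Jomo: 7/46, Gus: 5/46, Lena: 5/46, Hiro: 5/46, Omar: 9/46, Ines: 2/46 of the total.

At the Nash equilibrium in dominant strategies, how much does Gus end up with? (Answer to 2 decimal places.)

Each unit j contributes comes back to j as 6.4 × (j's share), so j prefers to contribute only if that share exceeds 1/6.4 = 0.1563; otherwise keeping the unit dominates.
Kira and Omar are above the threshold, contributing 60 each; the remaining 6 contribute 0. Total contributed: 120.
Gus keeps 60 and receives 6.4 × 120 × 5/46 = 83.48 from the guild treasury, for a payoff of 143.48.

143.48 gold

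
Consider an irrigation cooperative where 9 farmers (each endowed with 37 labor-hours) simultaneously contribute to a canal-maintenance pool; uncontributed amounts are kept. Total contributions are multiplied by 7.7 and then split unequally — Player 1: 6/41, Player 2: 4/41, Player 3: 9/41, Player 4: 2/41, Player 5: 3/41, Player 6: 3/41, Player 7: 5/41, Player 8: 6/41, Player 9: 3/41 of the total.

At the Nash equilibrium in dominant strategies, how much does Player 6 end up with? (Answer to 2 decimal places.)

99.54 labor-hours

Player j's private return per contributed unit is 7.7 × (j's share). Contributing is weakly dominant for j when that share is at least 1/7.7 = 0.1299, and contributing 0 is dominant otherwise.
Player 1, Player 3 and Player 8 are above the threshold, contributing 37 each; the remaining 6 contribute 0. Total contributed: 111.
Player 6 keeps 37 and receives 7.7 × 111 × 3/41 = 62.54 from the canal-maintenance pool, for a payoff of 99.54.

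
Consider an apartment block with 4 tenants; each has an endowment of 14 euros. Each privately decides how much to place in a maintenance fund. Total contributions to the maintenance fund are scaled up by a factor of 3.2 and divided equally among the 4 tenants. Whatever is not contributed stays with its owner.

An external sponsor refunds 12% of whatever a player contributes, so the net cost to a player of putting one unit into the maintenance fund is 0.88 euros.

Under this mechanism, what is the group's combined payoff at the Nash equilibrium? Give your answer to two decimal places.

56.00 euros

With the mechanism, a contributed unit returns (3.2/4) / 0.88 = 0.9091 per unit of net cost — still below 1 — so contributing 0 remains dominant for every player.
At the Nash equilibrium no one contributes; group total payoff = 4 × 14 = 56.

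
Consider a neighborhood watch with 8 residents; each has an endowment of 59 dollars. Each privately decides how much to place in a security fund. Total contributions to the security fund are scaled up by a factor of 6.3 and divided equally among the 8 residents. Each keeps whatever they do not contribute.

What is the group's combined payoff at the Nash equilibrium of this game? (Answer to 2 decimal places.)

Each contributed unit returns 6.3/8 = 0.7875 to its contributor — below 1 — so contributing 0 is dominant for every player. At the Nash equilibrium everyone keeps their 59, and the group total is 8 × 59 = 472.

472.00 dollars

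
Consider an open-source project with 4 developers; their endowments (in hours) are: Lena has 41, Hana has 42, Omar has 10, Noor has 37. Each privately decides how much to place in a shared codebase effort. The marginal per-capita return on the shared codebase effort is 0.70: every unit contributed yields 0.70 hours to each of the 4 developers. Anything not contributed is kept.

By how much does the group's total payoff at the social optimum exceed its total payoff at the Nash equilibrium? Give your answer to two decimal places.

234.00 hours

The private return per contributed unit is 0.70 < 1 for everyone, so the Nash equilibrium is zero contribution and the group total is Σ E_j = 41 + 42 + 10 + 37 = 130.
Each contributed unit returns 2.800 to the group, so the social optimum is full contribution by everyone: group total = 2.800 × 130 = 364.00.
Efficiency loss = (2.800 − 1) × 130 = 234.00.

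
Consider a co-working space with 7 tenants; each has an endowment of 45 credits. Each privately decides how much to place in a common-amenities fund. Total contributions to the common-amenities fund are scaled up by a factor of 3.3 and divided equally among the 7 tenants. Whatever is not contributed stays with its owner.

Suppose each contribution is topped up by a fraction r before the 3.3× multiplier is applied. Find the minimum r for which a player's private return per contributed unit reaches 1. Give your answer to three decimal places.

1.121

With matching at rate r, one contributed unit becomes (1 + r) in the common-amenities fund and returns 3.3 × (1 + r) / 7 to the contributor.
Setting this equal to 1: 1 + r = 7/3.3 = 2.1212.
So the minimum matching rate is r = 2.1212 − 1 = 1.121.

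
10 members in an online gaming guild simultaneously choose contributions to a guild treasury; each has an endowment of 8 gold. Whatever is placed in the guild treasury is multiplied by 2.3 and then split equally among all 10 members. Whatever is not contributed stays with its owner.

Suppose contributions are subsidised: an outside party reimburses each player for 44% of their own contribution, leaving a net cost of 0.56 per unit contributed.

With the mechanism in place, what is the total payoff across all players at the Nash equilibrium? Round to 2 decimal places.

80.00 gold

The effective private return is (2.3/10) / 0.56 = 0.4107, which is still under 1, so the mechanism doesn't change anyone's dominant strategy: zero contribution.
Everyone keeps their endowment and the group total is 10 × 8 = 80.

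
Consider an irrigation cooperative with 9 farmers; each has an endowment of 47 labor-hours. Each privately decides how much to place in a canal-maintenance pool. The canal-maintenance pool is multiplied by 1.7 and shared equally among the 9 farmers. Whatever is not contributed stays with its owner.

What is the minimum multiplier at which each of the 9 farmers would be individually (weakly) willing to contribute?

9

A contributed unit returns (multiplier)/9 to its contributor.
This reaches 1 exactly when the multiplier is 9.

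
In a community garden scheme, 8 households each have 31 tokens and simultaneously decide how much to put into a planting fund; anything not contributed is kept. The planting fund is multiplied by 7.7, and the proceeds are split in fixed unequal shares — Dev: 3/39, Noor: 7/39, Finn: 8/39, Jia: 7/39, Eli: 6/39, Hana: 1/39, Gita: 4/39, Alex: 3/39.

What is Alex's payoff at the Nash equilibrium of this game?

104.45 tokens

A player with share s gets back 7.7·s per unit contributed, so full contribution is dominant for anyone with s > 1/7.7 = 0.1299 and zero contribution is dominant for anyone below.
Noor, Finn, Jia and Eli clear that bar, contributing 31 each; the remaining 4 contribute 0. Total contributed: 124.
Alex keeps 31 and receives 7.7 × 124 × 3/39 = 73.45 from the planting fund, for a payoff of 104.45.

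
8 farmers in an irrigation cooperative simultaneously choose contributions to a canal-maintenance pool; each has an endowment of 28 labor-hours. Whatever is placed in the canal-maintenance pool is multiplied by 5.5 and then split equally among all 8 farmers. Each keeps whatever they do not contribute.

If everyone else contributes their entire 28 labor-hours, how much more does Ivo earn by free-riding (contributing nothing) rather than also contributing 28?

8.75 labor-hours

Switching from a contribution of 28 to 0 lets Ivo keep an extra 28 labor-hours, but lowers the canal-maintenance pool by 28, which costs Ivo their own share of that drop: 5.5/8 × 28 = 19.25.
Net gain = 28 − 19.25 = 8.75. The private return per contributed unit (0.6875) is below 1, so free-riding is indeed the best response regardless of what the others do.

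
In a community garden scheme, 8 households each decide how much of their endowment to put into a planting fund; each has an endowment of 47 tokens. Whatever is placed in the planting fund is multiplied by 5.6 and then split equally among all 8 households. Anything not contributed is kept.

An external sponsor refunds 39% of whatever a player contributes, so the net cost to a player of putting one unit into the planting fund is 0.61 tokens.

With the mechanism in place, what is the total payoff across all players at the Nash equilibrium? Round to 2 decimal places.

Under the mechanism each unit contributed yields (5.6/8) / 0.61 = 1.1475 back to its contributor per unit of net cost, which exceeds 1, making full contribution the dominant choice for everyone.
So the Nash equilibrium is full contribution by all 8; the group earns 8 × (47 × 0.39 + 5.6 × 47) = 2252.24.

2252.24 tokens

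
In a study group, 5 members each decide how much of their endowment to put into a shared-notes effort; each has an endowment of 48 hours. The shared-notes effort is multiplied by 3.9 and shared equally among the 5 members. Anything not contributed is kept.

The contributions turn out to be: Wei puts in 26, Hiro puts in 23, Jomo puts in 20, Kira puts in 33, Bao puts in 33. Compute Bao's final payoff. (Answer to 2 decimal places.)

Total contributed: 26 + 23 + 20 + 33 + 33 = 135.
Each receives 3.9 × 135 / 5 = 105.30 from the shared-notes effort.
Bao keeps 48 − 33 = 15, so Bao's payoff is 15 + 105.30 = 120.30.

120.30 hours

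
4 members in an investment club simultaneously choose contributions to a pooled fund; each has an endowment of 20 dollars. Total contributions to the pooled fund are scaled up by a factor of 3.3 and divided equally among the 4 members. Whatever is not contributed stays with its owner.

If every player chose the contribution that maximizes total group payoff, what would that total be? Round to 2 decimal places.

264.00 dollars

Each contributed unit returns 3.300 to the group as a whole (0.8250 to each of 4 players), which exceeds 1, so the social optimum is full contribution: group total = 3.300 × 80 = 264.00.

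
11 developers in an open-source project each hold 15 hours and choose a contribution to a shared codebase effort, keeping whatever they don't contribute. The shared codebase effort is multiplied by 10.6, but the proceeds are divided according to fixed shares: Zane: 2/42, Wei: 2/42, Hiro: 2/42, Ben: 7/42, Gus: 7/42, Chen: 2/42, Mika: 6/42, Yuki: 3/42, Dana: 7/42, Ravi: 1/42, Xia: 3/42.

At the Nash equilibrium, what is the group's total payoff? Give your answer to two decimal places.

741.00 hours

Each unit j contributes comes back to j as 10.6 × (j's share), so j prefers to contribute only if that share exceeds 1/10.6 = 0.0943; otherwise keeping the unit dominates.
Ben, Gus, Mika and Dana are above the threshold, contributing 15 each; the remaining 7 contribute 0. Total contributed: 60.
The shared codebase effort pays out 10.6 × 60 = 636.00 in total (split across the unequal shares, but the aggregate is all that matters for the group sum).
The 7 free-riders keep 15 each, adding 105. Group total = 105 + 636.00 = 741.00.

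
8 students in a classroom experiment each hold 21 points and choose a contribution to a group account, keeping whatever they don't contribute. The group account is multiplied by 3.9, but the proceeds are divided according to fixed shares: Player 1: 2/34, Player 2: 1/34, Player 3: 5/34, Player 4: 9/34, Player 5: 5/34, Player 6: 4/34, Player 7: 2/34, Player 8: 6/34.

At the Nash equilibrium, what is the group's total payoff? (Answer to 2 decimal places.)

A player with share s gets back 3.9·s per unit contributed, so full contribution is dominant for anyone with s > 1/3.9 = 0.2564 and zero contribution is dominant for anyone below.
Only Player 4 (9/34) clears that bar, contributing 21; the remaining 7 contribute 0. Total contributed: 21.
The group account pays out 3.9 × 21 = 81.90 in total (split across the unequal shares, but the aggregate is all that matters for the group sum).
The 7 free-riders keep 21 each, adding 147. Group total = 147 + 81.90 = 228.90.

228.90 points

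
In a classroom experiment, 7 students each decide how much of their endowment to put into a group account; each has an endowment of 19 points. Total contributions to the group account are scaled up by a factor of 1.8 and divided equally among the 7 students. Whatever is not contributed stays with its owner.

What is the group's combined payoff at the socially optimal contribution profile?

Each contributed unit returns 1.800 to the group as a whole (0.2571 to each of 7 players), which exceeds 1, so the social optimum is full contribution: group total = 1.800 × 133 = 239.40.

239.40 points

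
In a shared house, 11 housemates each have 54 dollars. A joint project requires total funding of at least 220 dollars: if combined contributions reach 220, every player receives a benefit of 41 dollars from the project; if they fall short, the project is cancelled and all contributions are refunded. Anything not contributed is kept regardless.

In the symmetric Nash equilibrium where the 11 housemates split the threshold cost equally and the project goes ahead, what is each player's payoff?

Equal share of the threshold: 220/11 = 20.
At this profile no one gains by cutting their contribution: any cut drops the total below 220, the project is cancelled, contributions are refunded, and the deviator ends with 54, which is less than 54 − 20 + 41 = 75. Contributing more than 20 just wastes the excess. So contributing exactly 20 is a best response.
Each player's payoff: 54 − 20 + 41 = 75.

75 dollars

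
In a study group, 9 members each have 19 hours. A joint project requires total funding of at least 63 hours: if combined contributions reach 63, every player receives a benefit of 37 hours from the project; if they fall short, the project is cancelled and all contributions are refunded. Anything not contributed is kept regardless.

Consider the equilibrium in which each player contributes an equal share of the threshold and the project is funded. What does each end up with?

Equal share of the threshold: 63/9 = 7.
At this profile no one gains by cutting their contribution: any cut drops the total below 63, the project is cancelled, contributions are refunded, and the deviator ends with 19, which is less than 19 − 7 + 37 = 49. Contributing more than 7 just wastes the excess. So contributing exactly 7 is a best response.
Each player's payoff: 19 − 7 + 37 = 49.

49 hours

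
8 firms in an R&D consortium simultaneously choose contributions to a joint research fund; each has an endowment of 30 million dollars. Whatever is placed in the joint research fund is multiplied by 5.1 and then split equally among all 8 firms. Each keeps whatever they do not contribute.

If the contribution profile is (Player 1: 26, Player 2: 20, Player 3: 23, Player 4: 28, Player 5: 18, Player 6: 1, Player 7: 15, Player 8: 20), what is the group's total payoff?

859.10 million dollars

Total contributed: 26 + 20 + 23 + 28 + 18 + 1 + 15 + 20 = 151; total kept: 8 × 30 − 151 = 89.
The joint research fund pays out 5.1 × 151 = 770.10 in aggregate.
Group total = 89 + 770.10 = 859.10.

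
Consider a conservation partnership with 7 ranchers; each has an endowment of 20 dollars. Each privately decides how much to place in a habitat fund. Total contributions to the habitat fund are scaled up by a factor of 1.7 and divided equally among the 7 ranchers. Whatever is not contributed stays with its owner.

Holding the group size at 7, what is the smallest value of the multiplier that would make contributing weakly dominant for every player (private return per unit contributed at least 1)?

A contributed unit returns (multiplier)/7 to its contributor.
This reaches 1 exactly when the multiplier is 7.

7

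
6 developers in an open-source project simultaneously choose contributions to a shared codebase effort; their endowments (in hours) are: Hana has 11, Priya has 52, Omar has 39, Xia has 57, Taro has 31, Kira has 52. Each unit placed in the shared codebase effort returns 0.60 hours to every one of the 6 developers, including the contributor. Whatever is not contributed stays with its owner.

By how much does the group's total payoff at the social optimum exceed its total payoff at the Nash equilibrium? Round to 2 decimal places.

629.20 hours

The private return per contributed unit is 0.60 < 1 for everyone, so the Nash equilibrium is zero contribution and the group total is Σ E_j = 11 + 52 + 39 + 57 + 31 + 52 = 242.
Each contributed unit returns 3.600 to the group, so the social optimum is full contribution by everyone: group total = 3.600 × 242 = 871.20.
Efficiency loss = (3.600 − 1) × 242 = 629.20.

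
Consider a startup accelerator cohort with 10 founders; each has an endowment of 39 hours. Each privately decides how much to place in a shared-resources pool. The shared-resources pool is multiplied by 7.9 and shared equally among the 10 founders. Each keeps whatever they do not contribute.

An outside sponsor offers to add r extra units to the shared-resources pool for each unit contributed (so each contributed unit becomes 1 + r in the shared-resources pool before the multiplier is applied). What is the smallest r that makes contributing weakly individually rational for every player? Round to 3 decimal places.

0.266

With matching at rate r, one contributed unit becomes (1 + r) in the shared-resources pool and returns 7.9 × (1 + r) / 10 to the contributor.
Setting this equal to 1: 1 + r = 10/7.9 = 1.2658.
So the minimum matching rate is r = 1.2658 − 1 = 0.266.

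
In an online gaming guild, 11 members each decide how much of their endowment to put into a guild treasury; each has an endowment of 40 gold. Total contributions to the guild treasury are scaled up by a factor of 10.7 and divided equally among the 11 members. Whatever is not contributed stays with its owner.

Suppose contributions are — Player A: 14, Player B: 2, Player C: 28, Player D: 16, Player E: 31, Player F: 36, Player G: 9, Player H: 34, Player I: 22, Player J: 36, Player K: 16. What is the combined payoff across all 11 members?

Total contributed: 14 + 2 + 28 + 16 + 31 + 36 + 9 + 34 + 22 + 36 + 16 = 244; total kept: 11 × 40 − 244 = 196.
The guild treasury pays out 10.7 × 244 = 2610.80 in aggregate.
Group total = 196 + 2610.80 = 2806.80.

2806.80 gold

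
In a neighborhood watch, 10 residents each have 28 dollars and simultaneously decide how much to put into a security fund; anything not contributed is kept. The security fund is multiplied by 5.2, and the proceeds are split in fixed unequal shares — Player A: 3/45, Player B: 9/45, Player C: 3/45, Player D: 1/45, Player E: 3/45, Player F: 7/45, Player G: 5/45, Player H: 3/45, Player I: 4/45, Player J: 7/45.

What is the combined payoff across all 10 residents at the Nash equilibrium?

397.60 dollars

For player j, contributing a unit is worthwhile iff 5.2 × (j's share) ≥ 1, i.e. iff j's share is at least 0.1923.
Only Player B (9/45) clears that bar, contributing 28; the remaining 9 contribute 0. Total contributed: 28.
The security fund pays out 5.2 × 28 = 145.60 in total (split across the unequal shares, but the aggregate is all that matters for the group sum).
The 9 free-riders keep 28 each, adding 252. Group total = 252 + 145.60 = 397.60.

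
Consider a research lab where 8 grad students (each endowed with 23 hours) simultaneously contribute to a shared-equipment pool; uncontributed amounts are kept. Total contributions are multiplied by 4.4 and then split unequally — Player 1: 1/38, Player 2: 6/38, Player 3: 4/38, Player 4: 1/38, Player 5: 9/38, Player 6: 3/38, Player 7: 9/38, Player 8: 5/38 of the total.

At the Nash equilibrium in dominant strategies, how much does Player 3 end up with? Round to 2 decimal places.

A player with share s gets back 4.4·s per unit contributed, so full contribution is dominant for anyone with s > 1/4.4 = 0.2273 and zero contribution is dominant for anyone below.
Player 5 and Player 7 are above the threshold, contributing 23 each; the remaining 6 contribute 0. Total contributed: 46.
Player 3 keeps 23 and receives 4.4 × 46 × 4/38 = 21.31 from the shared-equipment pool, for a payoff of 44.31.

44.31 hours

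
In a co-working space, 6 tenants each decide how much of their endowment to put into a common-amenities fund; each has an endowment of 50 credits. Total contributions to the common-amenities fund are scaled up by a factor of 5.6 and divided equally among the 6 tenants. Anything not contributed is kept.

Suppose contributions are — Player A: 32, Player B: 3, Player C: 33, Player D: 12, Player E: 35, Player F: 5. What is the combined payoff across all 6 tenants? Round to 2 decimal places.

Total contributed: 32 + 3 + 33 + 12 + 35 + 5 = 120; total kept: 6 × 50 − 120 = 180.
The common-amenities fund pays out 5.6 × 120 = 672.00 in aggregate.
Group total = 180 + 672.00 = 852.00.

852.00 credits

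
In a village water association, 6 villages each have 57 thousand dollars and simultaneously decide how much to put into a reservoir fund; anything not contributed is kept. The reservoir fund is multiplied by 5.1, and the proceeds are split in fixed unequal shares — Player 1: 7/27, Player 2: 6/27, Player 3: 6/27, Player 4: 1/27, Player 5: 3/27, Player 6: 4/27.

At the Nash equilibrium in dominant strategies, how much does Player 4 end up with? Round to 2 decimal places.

Each unit j contributes comes back to j as 5.1 × (j's share), so j prefers to contribute only if that share exceeds 1/5.1 = 0.1961; otherwise keeping the unit dominates.
Player 1, Player 2 and Player 3 are above the threshold, contributing 57 each; the remaining 3 contribute 0. Total contributed: 171.
Player 4 keeps 57 and receives 5.1 × 171 × 1/27 = 32.30 from the reservoir fund, for a payoff of 89.30.

89.30 thousand dollars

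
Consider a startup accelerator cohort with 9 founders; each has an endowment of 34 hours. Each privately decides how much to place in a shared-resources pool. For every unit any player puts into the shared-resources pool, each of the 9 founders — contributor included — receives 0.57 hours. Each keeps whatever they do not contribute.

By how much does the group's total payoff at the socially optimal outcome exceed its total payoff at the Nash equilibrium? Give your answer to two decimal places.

The private return per contributed unit is 0.57 < 1, so contributing 0 is dominant for every player. At the Nash equilibrium everyone keeps their 34, and the group total is 9 × 34 = 306.
Each contributed unit returns 5.130 to the group as a whole (0.57 to each of 9 players), which exceeds 1, so the social optimum is full contribution: group total = 5.130 × 306 = 1569.78.
Efficiency loss = 1569.78 − 306 = 1263.78.

1263.78 hours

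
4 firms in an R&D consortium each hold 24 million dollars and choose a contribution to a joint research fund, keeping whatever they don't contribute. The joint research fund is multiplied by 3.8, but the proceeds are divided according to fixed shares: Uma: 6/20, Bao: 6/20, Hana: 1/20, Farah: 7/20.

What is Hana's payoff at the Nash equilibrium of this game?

37.68 million dollars

Player j's private return per contributed unit is 3.8 × (j's share). Contributing is weakly dominant for j when that share is at least 1/3.8 = 0.2632, and contributing 0 is dominant otherwise.
Uma, Bao and Farah clear that bar, contributing 24 each; the remaining 1 contribute 0. Total contributed: 72.
Hana keeps 24 and receives 3.8 × 72 × 1/20 = 13.68 from the joint research fund, for a payoff of 37.68.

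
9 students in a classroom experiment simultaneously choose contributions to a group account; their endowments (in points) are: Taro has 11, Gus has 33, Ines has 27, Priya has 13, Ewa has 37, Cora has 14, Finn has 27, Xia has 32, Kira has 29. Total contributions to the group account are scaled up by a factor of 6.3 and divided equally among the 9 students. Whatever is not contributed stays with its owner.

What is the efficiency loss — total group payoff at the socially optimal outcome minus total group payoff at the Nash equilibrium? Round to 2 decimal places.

The private return per contributed unit is 6.3/9 = 0.7000 < 1 for every player regardless of endowment, so the Nash equilibrium is zero contribution and the group total is Σ E_j = 11 + 33 + 27 + 13 + 37 + 14 + 27 + 32 + 29 = 223.
Each contributed unit returns 6.300 to the group, so the social optimum is full contribution by everyone: group total = 6.300 × 223 = 1404.90.
Efficiency loss = (6.300 − 1) × 223 = 1181.90.

1181.90 points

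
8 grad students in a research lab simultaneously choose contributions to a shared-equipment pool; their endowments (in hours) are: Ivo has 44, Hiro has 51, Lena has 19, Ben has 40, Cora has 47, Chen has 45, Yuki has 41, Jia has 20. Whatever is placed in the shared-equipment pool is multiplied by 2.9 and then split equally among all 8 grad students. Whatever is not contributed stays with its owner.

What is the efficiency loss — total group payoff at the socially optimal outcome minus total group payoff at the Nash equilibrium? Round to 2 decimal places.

583.30 hours

The private return per contributed unit is 2.9/8 = 0.3625 < 1 for every player regardless of endowment, so the Nash equilibrium is zero contribution and the group total is Σ E_j = 44 + 51 + 19 + 40 + 47 + 45 + 41 + 20 = 307.
Each contributed unit returns 2.900 to the group, so the social optimum is full contribution by everyone: group total = 2.900 × 307 = 890.30.
Efficiency loss = (2.900 − 1) × 307 = 583.30.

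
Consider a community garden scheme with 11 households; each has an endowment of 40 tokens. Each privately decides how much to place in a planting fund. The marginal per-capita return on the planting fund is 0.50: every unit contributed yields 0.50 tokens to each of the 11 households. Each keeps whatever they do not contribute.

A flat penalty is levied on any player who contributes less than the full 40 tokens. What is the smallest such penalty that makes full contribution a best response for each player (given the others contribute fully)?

20.00 tokens

Given the others contribute fully, the best deviation is to contribute 0 (any partial contribution still incurs the fine and gives up units whose private return 0.50 is below 1).
Deviating from 40 to 0 saves 40 tokens but forfeits the deviator's share of the drop in the planting fund: 0.50 × 40 = 20.00.
So the deviation gain is 40 − 20.00 = 20.00, and the fine must be at least 20.00 tokens to wipe it out.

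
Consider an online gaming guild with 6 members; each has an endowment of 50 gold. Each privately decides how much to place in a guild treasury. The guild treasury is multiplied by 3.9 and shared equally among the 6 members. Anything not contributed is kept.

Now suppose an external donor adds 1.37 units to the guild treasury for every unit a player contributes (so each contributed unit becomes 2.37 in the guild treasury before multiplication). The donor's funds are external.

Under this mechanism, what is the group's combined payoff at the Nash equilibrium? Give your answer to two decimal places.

Under the mechanism each unit contributed yields 3.9 × 2.37 / 6 = 1.5405 back to its contributor per unit of net cost, which exceeds 1, making full contribution the dominant choice for everyone.
At the Nash equilibrium everyone contributes 50. Group total payoff = 3.9 × 2.37 × 300 = 2772.90.

2772.90 gold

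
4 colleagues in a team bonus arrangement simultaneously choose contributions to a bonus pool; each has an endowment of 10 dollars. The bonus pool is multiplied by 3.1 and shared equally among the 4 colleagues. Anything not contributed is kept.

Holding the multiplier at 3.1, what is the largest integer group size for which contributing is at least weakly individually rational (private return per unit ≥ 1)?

3

Private return per unit is 3.1/(group size), which is ≥ 1 whenever the group size is ≤ 3.1.
The largest such integer is 3.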